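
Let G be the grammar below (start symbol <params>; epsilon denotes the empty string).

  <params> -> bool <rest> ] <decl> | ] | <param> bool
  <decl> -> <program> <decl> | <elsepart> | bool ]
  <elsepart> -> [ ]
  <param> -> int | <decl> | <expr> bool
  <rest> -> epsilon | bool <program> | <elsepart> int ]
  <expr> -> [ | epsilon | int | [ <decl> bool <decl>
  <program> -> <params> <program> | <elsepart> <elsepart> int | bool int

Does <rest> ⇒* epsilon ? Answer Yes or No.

Yes

<rest> has an epsilon-production, so <rest> ⇒ epsilon.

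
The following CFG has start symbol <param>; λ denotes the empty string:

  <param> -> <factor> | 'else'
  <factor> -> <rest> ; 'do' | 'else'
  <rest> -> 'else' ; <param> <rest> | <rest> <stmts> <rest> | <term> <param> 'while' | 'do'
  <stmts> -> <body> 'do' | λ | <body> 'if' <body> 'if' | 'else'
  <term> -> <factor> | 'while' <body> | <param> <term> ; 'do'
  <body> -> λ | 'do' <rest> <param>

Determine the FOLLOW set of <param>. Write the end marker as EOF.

{ EOF, 'do', 'else', 'if', 'while', ; }

<param> is the start symbol, so EOF ∈ FOLLOW(<param>).
In <rest> -> 'else' ; <param> <rest>: add FIRST(<rest>) = { 'do', 'else', 'while' }.
In <rest> -> <term> <param> 'while': add FIRST('while') = { 'while' }.
In <term> -> <param> <term> ; 'do': add FIRST(<term> ; 'do') = { 'do', 'else', 'while' }.
In <body> -> 'do' <rest> <param>: <param> is at the end, add FOLLOW(<body>) = { 'do', 'else', 'if', 'while', ; }.
Union: FOLLOW(<param>) = { EOF, 'do', 'else', 'if', 'while', ; }.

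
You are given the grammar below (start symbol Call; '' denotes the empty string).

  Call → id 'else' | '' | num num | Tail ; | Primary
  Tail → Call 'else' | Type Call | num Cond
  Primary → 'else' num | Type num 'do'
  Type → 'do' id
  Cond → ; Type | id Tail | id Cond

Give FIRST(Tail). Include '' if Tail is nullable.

{ 'do', 'else', id, num }

From Tail → Call 'else': Call nullable, take FIRST(Call) ∪ {'else'} = { 'do', 'else', id, num }.
From Tail → Type Call: add FIRST(Type) = { 'do' }.
Tail → num Cond contributes {num}.
Union: FIRST(Tail) = { 'do', 'else', id, num }.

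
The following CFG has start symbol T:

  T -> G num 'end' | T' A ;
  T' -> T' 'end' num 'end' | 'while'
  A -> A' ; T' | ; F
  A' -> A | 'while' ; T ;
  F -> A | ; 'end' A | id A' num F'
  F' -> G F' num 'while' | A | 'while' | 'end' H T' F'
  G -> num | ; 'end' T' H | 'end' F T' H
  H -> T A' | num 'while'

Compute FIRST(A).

{ 'while', ; }

From A -> A' ; T': add FIRST(A') = { 'while', ; }.
A -> ; F contributes {;}.
Union: FIRST(A) = { 'while', ; }.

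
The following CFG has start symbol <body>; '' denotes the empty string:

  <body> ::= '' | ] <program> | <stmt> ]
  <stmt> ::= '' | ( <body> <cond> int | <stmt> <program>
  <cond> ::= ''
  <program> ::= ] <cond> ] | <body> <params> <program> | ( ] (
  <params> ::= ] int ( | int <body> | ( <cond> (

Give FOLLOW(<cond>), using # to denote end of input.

{ (, ], int }

In <stmt> ::= ( <body> <cond> int: add FIRST(int) = { int }.
In <program> ::= ] <cond> ]: add FIRST(]) = { ] }.
In <params> ::= ( <cond> (: add FIRST(() = { ( }.
Union: FOLLOW(<cond>) = { (, ], int }.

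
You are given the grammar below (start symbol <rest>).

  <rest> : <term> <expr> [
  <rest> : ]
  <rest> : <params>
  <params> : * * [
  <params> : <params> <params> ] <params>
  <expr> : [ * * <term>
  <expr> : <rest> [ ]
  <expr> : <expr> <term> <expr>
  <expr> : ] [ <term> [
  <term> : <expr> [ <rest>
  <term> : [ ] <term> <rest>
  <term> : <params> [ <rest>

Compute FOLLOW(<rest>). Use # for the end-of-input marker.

<rest> is the start symbol, so # ∈ FOLLOW(<rest>).
In <expr> : <rest> [ ]: add FIRST([ ]) = { [ }.
In <term> : <expr> [ <rest>: <rest> is at the end, add FOLLOW(<term>) = { *, [, ] }.
In <term> : [ ] <term> <rest>: <rest> is at the end, add FOLLOW(<term>) = { *, [, ] }.
In <term> : <params> [ <rest>: <rest> is at the end, add FOLLOW(<term>) = { *, [, ] }.
Union: FOLLOW(<rest>) = { #, *, [, ] }.

{ #, *, [, ] }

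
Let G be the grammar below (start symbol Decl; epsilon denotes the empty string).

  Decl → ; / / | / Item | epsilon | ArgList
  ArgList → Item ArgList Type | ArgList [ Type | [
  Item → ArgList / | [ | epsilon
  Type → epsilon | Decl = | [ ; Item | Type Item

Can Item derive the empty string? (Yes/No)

Yes

Item has an epsilon-production, so Item ⇒ epsilon.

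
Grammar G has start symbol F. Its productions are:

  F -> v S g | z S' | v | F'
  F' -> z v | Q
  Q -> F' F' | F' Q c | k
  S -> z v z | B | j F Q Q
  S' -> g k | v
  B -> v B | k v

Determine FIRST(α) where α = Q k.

Add FIRST(Q) = { k, z }; Q is not nullable, stop.

{ k, z }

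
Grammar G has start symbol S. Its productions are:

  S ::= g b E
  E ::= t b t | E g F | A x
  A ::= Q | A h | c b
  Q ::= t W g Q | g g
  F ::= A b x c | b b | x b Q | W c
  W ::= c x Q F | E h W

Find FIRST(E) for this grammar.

{ c, g, t }

E ::= t b t contributes {t}.
From E ::= E g F: add FIRST(E) = { c, g, t }.
From E ::= A x: add FIRST(A) = { c, g, t }.
Union: FIRST(E) = { c, g, t }.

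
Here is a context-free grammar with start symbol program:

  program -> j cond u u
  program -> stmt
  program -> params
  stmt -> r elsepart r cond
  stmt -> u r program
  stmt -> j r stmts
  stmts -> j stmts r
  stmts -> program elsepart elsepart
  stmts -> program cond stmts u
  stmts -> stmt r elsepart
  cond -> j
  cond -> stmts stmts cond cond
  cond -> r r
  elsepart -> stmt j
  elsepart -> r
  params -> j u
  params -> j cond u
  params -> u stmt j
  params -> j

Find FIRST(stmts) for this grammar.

stmts -> j stmts r contributes {j}.
From stmts -> program elsepart elsepart: add FIRST(program) = { j, r, u }.
From stmts -> program cond stmts u: add FIRST(program) = { j, r, u }.
From stmts -> stmt r elsepart: add FIRST(stmt) = { j, r, u }.
Union: FIRST(stmts) = { j, r, u }.

{ j, r, u }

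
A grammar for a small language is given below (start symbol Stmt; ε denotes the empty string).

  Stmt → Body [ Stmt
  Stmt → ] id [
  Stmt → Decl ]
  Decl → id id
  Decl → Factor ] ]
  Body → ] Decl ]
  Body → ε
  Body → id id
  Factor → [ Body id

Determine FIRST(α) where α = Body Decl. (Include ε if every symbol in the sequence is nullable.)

{ [, ], id }

Add FIRST(Body)\{ε} = { ], id }; Body is nullable, continue.
Add FIRST(Decl) = { [, id }; Decl is not nullable, stop.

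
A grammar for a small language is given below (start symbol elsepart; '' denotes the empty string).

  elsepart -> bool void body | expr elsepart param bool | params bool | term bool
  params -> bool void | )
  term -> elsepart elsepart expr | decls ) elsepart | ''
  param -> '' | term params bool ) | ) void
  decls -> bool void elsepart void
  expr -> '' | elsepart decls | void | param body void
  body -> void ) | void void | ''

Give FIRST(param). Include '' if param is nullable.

{ ), bool, void, '' }

param -> '' contributes ''.
From param -> term params bool ): term nullable, take FIRST(term) ∪ FIRST(params) = { ), bool, void }.
param -> ) void contributes {)}.
Union: FIRST(param) = { ), bool, void, '' }.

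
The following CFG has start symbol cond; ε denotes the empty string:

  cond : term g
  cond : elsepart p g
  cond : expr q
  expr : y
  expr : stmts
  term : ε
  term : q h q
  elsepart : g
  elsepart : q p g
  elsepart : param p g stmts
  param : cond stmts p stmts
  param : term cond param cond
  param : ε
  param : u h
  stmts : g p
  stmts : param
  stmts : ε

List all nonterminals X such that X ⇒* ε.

Directly nullable (have an ε-production): term, param, stmts.
expr : stmts with every symbol nullable, so expr is nullable.
No other nonterminal has a production whose RHS symbols are all nullable.

{ expr, param, stmts, term }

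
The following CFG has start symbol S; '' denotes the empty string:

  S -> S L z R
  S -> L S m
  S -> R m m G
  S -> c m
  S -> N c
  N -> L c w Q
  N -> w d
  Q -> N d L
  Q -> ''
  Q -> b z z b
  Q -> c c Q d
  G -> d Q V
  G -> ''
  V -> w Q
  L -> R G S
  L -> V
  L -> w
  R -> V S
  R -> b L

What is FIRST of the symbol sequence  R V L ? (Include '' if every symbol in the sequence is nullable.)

Add FIRST(R) = { b, w }; R is not nullable, stop.

{ b, w }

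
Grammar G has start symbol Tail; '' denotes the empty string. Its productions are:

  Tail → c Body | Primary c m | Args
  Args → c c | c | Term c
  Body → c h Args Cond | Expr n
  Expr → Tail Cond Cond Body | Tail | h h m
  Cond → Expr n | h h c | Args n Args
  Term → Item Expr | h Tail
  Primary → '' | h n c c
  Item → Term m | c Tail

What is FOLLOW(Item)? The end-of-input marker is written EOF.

In Term → Item Expr: add FIRST(Expr) = { c, h }.
Union: FOLLOW(Item) = { c, h }.

{ c, h }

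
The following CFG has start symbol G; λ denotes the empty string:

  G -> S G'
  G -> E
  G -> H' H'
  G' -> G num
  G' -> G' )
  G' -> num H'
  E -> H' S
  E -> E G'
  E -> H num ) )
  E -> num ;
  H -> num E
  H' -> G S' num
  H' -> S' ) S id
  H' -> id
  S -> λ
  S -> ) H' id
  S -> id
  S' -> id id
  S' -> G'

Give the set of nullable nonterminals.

{ S }

Directly nullable (have an λ-production): S.
No other nonterminal has a production whose RHS symbols are all nullable.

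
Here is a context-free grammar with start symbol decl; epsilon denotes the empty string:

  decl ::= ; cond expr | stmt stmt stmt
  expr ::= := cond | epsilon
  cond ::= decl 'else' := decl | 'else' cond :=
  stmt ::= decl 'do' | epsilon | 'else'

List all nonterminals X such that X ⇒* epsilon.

Directly nullable (have an epsilon-production): expr, stmt.
decl ::= stmt stmt stmt with every symbol nullable, so decl is nullable.
No other nonterminal has a production whose RHS symbols are all nullable.

{ decl, expr, stmt }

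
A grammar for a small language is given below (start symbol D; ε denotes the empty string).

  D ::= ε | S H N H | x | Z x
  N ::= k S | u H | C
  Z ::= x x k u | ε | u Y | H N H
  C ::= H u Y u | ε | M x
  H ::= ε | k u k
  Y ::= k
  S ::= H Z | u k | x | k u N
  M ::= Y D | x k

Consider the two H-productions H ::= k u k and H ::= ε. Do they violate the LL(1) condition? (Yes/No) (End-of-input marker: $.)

FIRST(k u k) = { k } and FIRST(ε) = { ε }.
The second alternative is nullable and FOLLOW(H) = { $, k, u, x } shares k with FIRST of the first — conflict.

Yes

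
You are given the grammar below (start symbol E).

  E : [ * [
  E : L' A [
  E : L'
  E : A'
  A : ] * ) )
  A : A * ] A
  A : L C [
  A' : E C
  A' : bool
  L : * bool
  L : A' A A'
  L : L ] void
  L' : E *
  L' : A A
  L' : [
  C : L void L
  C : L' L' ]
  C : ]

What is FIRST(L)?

{ *, [, ], bool }

L : * bool contributes {*}.
From L : A' A A': add FIRST(A') = { *, [, ], bool }.
From L : L ] void: add FIRST(L) = { *, [, ], bool }.
Union: FIRST(L) = { *, [, ], bool }.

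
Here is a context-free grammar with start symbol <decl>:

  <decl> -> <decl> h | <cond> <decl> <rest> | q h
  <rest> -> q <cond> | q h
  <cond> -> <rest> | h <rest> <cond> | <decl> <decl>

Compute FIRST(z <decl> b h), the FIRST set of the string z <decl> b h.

{ z }

z is a terminal; add {z} and stop.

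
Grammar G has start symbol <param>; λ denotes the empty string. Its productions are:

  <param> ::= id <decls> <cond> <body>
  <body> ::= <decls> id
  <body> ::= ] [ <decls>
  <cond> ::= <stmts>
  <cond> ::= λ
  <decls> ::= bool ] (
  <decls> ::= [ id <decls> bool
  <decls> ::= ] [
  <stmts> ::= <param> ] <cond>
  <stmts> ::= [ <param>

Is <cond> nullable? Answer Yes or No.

Yes

<cond> has an λ-production, so <cond> ⇒ λ.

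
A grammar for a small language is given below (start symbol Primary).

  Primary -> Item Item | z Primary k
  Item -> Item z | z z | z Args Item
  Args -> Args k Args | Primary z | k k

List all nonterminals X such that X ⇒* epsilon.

{ } (none)

No nonterminal has an empty production or an RHS whose symbols are all nullable.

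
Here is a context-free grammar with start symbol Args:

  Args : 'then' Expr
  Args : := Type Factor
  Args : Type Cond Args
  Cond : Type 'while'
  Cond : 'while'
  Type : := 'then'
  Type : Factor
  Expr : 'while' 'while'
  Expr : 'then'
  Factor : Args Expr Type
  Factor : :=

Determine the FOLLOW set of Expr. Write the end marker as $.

{ $, 'then', 'while', := }

In Args : 'then' Expr: Expr is at the end, add FOLLOW(Args) = { $, 'then', 'while' }.
In Factor : Args Expr Type: add FIRST(Type) = { 'then', := }.
Union: FOLLOW(Expr) = { $, 'then', 'while', := }.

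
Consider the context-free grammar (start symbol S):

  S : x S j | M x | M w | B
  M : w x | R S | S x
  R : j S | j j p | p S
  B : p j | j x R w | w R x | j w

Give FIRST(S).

S : x S j contributes {x}.
From S : M x: add FIRST(M) = { j, p, w, x }.
From S : M w: add FIRST(M) = { j, p, w, x }.
From S : B: add FIRST(B) = { j, p, w }.
Union: FIRST(S) = { j, p, w, x }.

{ j, p, w, x }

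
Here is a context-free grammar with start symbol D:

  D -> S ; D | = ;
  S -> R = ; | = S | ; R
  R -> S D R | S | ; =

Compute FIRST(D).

From D -> S ; D: add FIRST(S) = { ;, = }.
D -> = ; contributes {=}.
Union: FIRST(D) = { ;, = }.

{ ;, = }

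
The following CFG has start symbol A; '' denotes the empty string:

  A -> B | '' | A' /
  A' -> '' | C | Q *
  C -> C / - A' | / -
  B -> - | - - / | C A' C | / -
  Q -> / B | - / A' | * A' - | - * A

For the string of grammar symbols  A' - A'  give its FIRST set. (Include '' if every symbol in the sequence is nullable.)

{ *, -, / }

Add FIRST(A')\{''} = { *, -, / }; A' is nullable, continue.
- is a terminal; add {-} and stop.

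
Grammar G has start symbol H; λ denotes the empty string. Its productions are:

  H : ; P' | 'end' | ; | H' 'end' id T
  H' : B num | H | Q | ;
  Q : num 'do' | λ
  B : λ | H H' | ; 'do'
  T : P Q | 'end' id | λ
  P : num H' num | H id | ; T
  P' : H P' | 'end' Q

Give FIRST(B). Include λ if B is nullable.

{ 'end', ;, num, λ }

B : λ contributes λ.
From B : H H': add FIRST(H) = { 'end', ;, num }.
B : ; 'do' contributes {;}.
Union: FIRST(B) = { 'end', ;, num, λ }.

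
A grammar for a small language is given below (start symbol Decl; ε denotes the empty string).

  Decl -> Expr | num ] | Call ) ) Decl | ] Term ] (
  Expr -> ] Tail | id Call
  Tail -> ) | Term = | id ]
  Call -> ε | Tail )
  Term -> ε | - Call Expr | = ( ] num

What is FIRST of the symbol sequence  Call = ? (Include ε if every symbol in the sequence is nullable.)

{ ), -, =, id }

Add FIRST(Call)\{ε} = { ), -, =, id }; Call is nullable, continue.
= is a terminal; add {=} and stop.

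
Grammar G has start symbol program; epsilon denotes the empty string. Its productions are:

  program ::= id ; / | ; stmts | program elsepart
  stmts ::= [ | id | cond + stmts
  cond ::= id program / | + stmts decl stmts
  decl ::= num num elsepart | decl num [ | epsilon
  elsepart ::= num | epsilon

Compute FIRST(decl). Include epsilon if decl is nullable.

decl ::= num num elsepart contributes {num}.
From decl ::= decl num [: decl nullable, take FIRST(decl) ∪ {num} = { num }.
decl ::= epsilon contributes epsilon.
Union: FIRST(decl) = { num, epsilon }.

{ num, epsilon }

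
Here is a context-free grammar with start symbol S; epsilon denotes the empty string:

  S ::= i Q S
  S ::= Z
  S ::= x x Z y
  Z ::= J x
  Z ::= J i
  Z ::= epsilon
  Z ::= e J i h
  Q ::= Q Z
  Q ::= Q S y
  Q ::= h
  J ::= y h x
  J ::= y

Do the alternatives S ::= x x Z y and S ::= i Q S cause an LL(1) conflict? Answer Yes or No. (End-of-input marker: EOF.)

No

FIRST(x x Z y) = { x } and FIRST(i Q S) = { i }.
The FIRST sets are disjoint and neither alternative is nullable — no conflict.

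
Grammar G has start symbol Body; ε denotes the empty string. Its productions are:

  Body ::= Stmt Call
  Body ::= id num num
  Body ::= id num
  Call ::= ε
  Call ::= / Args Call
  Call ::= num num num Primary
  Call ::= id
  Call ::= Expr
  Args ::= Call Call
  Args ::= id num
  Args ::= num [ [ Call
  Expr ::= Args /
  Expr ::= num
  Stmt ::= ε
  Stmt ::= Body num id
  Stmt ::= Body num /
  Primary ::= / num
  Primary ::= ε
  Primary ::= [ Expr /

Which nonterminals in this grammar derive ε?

{ Args, Body, Call, Primary, Stmt }

Directly nullable (have an ε-production): Call, Stmt, Primary.
Args ::= Call Call with every symbol nullable, so Args is nullable.
Body ::= Stmt Call with every symbol nullable, so Body is nullable.
No other nonterminal has a production whose RHS symbols are all nullable.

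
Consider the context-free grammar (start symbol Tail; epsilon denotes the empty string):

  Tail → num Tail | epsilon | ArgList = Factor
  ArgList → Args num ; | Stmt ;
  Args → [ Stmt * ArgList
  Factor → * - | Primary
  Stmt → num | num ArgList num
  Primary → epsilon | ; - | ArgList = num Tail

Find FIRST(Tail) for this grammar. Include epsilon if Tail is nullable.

Tail → num Tail contributes {num}.
Tail → epsilon contributes epsilon.
From Tail → ArgList = Factor: add FIRST(ArgList) = { [, num }.
Union: FIRST(Tail) = { [, num, epsilon }.

{ [, num, epsilon }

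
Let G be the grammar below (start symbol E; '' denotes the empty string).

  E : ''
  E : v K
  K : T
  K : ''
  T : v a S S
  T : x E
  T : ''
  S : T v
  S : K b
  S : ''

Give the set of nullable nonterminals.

{ E, K, S, T }

Directly nullable (have an ''-production): E, K, T, S.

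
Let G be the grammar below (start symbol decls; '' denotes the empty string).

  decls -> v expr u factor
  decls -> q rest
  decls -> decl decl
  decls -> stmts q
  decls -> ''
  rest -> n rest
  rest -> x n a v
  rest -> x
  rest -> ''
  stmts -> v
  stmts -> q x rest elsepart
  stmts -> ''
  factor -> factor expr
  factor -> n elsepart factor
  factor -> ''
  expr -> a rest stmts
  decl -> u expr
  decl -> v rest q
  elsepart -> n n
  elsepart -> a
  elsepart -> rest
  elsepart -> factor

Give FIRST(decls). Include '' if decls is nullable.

decls -> v expr u factor contributes {v}.
decls -> q rest contributes {q}.
From decls -> decl decl: add FIRST(decl) = { u, v }.
From decls -> stmts q: stmts nullable, take FIRST(stmts) ∪ {q} = { q, v }.
decls -> '' contributes ''.
Union: FIRST(decls) = { q, u, v, '' }.

{ q, u, v, '' }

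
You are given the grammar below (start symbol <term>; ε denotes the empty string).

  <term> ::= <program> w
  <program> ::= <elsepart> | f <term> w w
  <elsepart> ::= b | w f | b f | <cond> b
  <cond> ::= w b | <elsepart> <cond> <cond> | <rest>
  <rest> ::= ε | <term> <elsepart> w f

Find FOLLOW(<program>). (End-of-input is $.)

{ w }

In <term> ::= <program> w: add FIRST(w) = { w }.
Union: FOLLOW(<program>) = { w }.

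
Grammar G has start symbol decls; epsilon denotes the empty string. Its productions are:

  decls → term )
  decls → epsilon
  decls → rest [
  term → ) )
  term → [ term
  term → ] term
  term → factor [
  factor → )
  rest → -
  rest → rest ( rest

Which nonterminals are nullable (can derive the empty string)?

Directly nullable (have an epsilon-production): decls.
No other nonterminal has a production whose RHS symbols are all nullable.

{ decls }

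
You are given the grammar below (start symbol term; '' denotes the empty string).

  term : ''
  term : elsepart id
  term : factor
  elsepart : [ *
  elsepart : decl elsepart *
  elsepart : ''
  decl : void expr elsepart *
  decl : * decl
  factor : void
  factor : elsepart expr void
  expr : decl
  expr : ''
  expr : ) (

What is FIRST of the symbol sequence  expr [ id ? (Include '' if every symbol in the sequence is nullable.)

{ ), *, [, void }

Add FIRST(expr)\{''} = { ), *, void }; expr is nullable, continue.
[ is a terminal; add {[} and stop.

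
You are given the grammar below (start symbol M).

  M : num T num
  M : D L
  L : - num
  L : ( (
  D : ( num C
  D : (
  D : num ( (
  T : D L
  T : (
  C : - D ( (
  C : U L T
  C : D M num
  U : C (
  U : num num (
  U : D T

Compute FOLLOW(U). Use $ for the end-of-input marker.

{ (, - }

In C : U L T: add FIRST(L T) = { (, - }.
Union: FOLLOW(U) = { (, - }.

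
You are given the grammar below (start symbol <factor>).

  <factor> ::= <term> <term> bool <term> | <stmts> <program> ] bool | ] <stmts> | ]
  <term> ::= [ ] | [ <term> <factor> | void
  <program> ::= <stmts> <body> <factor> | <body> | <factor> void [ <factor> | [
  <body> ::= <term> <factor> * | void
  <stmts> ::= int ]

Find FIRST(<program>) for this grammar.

From <program> ::= <stmts> <body> <factor>: add FIRST(<stmts>) = { int }.
From <program> ::= <body>: add FIRST(<body>) = { [, void }.
From <program> ::= <factor> void [ <factor>: add FIRST(<factor>) = { [, ], int, void }.
<program> ::= [ contributes {[}.
Union: FIRST(<program>) = { [, ], int, void }.

{ [, ], int, void }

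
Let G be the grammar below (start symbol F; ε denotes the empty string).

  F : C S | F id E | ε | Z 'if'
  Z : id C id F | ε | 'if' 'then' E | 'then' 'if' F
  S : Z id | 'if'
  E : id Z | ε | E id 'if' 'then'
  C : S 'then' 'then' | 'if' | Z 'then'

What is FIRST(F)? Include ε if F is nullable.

{ 'if', 'then', id, ε }

From F : C S: add FIRST(C) = { 'if', 'then', id }.
From F : F id E: F nullable, take FIRST(F) ∪ {id} = { 'if', 'then', id }.
F : ε contributes ε.
From F : Z 'if': Z nullable, take FIRST(Z) ∪ {'if'} = { 'if', 'then', id }.
Union: FIRST(F) = { 'if', 'then', id, ε }.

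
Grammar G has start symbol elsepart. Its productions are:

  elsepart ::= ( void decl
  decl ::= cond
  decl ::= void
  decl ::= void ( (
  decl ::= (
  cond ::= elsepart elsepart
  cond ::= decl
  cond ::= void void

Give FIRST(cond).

From cond ::= elsepart elsepart: add FIRST(elsepart) = { ( }.
From cond ::= decl: add FIRST(decl) = { (, void }.
cond ::= void void contributes {void}.
Union: FIRST(cond) = { (, void }.

{ (, void }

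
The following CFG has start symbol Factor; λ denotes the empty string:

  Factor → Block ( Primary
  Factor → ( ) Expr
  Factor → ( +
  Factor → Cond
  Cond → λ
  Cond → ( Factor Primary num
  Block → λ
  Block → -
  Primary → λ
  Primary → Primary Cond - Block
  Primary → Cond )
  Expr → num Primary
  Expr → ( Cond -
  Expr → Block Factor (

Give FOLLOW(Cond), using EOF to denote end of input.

{ EOF, (, ), -, num }

In Factor → Cond: Cond is at the end, add FOLLOW(Factor) = { EOF, (, ), -, num }.
In Primary → Primary Cond - Block: add FIRST(- Block) = { - }.
In Primary → Cond ): add FIRST()) = { ) }.
In Expr → ( Cond -: add FIRST(-) = { - }.
Union: FOLLOW(Cond) = { EOF, (, ), -, num }.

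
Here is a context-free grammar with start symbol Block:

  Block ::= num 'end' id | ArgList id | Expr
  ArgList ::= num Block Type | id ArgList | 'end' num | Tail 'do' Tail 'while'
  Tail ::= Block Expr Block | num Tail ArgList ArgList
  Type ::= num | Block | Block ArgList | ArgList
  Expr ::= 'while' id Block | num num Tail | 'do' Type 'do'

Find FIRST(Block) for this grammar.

Block ::= num 'end' id contributes {num}.
From Block ::= ArgList id: add FIRST(ArgList) = { 'do', 'end', 'while', id, num }.
From Block ::= Expr: add FIRST(Expr) = { 'do', 'while', num }.
Union: FIRST(Block) = { 'do', 'end', 'while', id, num }.

{ 'do', 'end', 'while', id, num }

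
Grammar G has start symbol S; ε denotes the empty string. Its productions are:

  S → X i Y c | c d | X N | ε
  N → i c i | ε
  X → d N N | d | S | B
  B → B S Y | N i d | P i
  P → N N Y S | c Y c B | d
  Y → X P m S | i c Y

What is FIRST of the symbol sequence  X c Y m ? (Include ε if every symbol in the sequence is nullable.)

Add FIRST(X)\{ε} = { c, d, i }; X is nullable, continue.
c is a terminal; add {c} and stop.

{ c, d, i }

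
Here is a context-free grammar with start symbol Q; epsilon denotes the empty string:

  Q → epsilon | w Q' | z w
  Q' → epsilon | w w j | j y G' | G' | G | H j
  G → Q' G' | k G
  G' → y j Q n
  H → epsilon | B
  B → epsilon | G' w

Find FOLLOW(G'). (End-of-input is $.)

In Q' → j y G': G' is at the end, add FOLLOW(Q') = { $, n, y }.
In Q' → G': G' is at the end, add FOLLOW(Q') = { $, n, y }.
In G → Q' G': G' is at the end, add FOLLOW(G) = { $, n, y }.
In B → G' w: add FIRST(w) = { w }.
Union: FOLLOW(G') = { $, n, w, y }.

{ $, n, w, y }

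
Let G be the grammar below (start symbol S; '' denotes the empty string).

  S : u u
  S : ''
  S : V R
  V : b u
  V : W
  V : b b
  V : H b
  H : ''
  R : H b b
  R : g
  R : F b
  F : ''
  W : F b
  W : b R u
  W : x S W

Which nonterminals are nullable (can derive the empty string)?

{ F, H, S }

Directly nullable (have an ''-production): S, H, F.
No other nonterminal has a production whose RHS symbols are all nullable.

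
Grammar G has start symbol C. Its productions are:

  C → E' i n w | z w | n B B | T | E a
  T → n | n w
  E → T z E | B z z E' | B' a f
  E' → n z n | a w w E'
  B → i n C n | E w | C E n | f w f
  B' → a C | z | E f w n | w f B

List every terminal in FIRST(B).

B → i n C n contributes {i}.
From B → E w: add FIRST(E) = { a, f, i, n, w, z }.
From B → C E n: add FIRST(C) = { a, f, i, n, w, z }.
B → f w f contributes {f}.
Union: FIRST(B) = { a, f, i, n, w, z }.

{ a, f, i, n, w, z }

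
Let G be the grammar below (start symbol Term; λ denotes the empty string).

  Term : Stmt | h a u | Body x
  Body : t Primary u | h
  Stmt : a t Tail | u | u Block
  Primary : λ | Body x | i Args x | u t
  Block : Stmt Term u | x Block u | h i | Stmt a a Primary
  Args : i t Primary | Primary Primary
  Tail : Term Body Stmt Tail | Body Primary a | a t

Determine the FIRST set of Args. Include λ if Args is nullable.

Args : i t Primary contributes {i}.
From Args : Primary Primary: Primary, Primary nullable, take FIRST(Primary) ∪ FIRST(Primary) = { h, i, t, u }; also λ since the whole RHS is nullable.
Union: FIRST(Args) = { h, i, t, u, λ }.

{ h, i, t, u, λ }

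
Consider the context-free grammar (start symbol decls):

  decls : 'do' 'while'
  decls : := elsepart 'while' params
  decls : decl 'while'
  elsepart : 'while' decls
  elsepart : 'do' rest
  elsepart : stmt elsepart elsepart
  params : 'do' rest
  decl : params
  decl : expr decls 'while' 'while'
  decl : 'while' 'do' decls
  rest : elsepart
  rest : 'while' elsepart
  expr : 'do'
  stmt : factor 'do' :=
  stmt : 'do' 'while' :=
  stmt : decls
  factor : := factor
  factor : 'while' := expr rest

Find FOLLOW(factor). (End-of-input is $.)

In stmt : factor 'do' :=: add FIRST('do' :=) = { 'do' }.
In factor : := factor: factor is at the end, add FOLLOW(factor) = { 'do' }.
Union: FOLLOW(factor) = { 'do' }.

{ 'do' }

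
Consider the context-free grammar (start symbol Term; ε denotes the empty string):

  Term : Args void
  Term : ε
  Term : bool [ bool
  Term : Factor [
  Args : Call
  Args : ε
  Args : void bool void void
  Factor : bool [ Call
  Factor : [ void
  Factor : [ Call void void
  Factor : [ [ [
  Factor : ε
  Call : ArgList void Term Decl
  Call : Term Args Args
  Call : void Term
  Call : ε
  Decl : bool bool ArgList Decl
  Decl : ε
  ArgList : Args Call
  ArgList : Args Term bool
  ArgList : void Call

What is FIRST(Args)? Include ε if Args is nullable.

{ [, bool, void, ε }

From Args : Call: add FIRST(Call) = { [, bool, void, ε } (including ε since Call is nullable).
Args : ε contributes ε.
Args : void bool void void contributes {void}.
Union: FIRST(Args) = { [, bool, void, ε }.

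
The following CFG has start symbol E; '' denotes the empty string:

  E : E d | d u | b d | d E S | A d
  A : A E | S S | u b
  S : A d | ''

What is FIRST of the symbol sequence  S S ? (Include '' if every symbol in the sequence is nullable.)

Add FIRST(S)\{''} = { b, d, u }; S is nullable, continue.
Add FIRST(S)\{''} = { b, d, u }; S is nullable, continue.
Every symbol is nullable, so include ''.

{ b, d, u, '' }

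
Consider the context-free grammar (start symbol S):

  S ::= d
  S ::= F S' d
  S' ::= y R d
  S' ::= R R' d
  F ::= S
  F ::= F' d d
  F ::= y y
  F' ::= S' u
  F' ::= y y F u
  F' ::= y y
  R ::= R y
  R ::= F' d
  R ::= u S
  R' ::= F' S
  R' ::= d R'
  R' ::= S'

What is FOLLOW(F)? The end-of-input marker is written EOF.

In S ::= F S' d: add FIRST(S' d) = { u, y }.
In F' ::= y y F u: add FIRST(u) = { u }.
Union: FOLLOW(F) = { u, y }.

{ u, y }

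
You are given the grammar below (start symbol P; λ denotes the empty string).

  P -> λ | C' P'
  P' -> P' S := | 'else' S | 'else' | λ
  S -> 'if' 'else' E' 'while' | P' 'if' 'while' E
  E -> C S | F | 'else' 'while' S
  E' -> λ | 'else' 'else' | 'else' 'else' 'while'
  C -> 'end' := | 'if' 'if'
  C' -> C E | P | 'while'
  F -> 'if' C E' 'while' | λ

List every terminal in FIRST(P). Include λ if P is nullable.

{ 'else', 'end', 'if', 'while', λ }

P -> λ contributes λ.
From P -> C' P': C', P' nullable, take FIRST(C') ∪ FIRST(P') = { 'else', 'end', 'if', 'while' }; also λ since the whole RHS is nullable.
Union: FIRST(P) = { 'else', 'end', 'if', 'while', λ }.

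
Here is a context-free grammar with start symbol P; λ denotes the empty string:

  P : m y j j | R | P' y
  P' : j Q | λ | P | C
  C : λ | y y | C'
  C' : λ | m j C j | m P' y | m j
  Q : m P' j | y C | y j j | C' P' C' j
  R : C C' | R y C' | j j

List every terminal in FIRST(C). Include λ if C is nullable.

{ m, y, λ }

C : λ contributes λ.
C : y y contributes {y}.
From C : C': add FIRST(C') = { m, λ } (including λ since C' is nullable).
Union: FIRST(C) = { m, y, λ }.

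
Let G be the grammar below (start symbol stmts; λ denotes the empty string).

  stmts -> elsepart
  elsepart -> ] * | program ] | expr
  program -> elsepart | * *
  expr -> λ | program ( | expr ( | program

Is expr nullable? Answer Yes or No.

expr has an λ-production, so expr ⇒ λ.

Yes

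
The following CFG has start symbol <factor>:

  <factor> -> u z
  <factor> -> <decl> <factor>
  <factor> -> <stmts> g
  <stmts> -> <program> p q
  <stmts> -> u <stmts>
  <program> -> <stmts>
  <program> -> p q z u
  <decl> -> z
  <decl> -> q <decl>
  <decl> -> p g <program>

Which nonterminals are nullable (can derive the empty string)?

No nonterminal has an empty production or an RHS whose symbols are all nullable.

{ } (none)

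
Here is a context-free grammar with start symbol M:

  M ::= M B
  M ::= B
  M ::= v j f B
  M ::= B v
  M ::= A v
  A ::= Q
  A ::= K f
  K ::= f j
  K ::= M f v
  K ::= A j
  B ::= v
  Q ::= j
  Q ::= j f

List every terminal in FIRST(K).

{ f, j, v }

K ::= f j contributes {f}.
From K ::= M f v: add FIRST(M) = { f, j, v }.
From K ::= A j: add FIRST(A) = { f, j, v }.
Union: FIRST(K) = { f, j, v }.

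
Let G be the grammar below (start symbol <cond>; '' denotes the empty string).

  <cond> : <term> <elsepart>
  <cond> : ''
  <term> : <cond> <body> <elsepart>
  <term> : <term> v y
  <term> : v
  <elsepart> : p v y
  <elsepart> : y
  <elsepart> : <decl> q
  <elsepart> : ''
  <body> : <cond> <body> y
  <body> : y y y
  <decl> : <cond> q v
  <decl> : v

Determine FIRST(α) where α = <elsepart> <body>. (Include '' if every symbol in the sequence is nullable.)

Add FIRST(<elsepart>)\{''} = { p, q, v, y }; <elsepart> is nullable, continue.
Add FIRST(<body>) = { v, y }; <body> is not nullable, stop.

{ p, q, v, y }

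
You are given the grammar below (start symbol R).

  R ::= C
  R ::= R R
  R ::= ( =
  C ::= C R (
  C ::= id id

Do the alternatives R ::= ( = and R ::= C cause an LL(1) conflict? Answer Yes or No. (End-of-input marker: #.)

FIRST(( =) = { ( } and FIRST(C) = { id }.
The FIRST sets are disjoint and neither alternative is nullable — no conflict.

No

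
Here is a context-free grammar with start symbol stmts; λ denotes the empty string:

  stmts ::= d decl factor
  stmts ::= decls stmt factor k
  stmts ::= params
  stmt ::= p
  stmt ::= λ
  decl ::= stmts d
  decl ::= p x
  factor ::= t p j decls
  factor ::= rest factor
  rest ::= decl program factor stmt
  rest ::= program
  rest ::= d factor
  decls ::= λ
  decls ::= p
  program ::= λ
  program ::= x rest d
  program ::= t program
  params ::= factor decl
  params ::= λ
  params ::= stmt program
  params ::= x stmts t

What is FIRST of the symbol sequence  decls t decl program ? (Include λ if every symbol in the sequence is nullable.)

{ p, t }

Add FIRST(decls)\{λ} = { p }; decls is nullable, continue.
t is a terminal; add {t} and stop.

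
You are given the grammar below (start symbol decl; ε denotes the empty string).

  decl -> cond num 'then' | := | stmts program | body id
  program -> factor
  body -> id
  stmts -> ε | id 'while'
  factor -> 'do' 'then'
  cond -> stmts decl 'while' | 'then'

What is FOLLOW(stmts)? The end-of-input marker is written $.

In decl -> stmts program: add FIRST(program) = { 'do' }.
In cond -> stmts decl 'while': add FIRST(decl 'while') = { 'do', 'then', :=, id }.
Union: FOLLOW(stmts) = { 'do', 'then', :=, id }.

{ 'do', 'then', :=, id }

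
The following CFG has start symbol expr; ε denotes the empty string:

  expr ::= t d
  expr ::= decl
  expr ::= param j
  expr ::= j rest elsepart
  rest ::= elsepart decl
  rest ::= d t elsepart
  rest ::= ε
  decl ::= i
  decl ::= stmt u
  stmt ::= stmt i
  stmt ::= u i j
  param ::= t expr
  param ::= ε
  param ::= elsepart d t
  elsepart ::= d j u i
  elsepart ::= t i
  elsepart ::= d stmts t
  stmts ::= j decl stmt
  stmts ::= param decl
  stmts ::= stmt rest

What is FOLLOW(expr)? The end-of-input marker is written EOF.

{ EOF, i, j, u }

expr is the start symbol, so EOF ∈ FOLLOW(expr).
In param ::= t expr: expr is at the end, add FOLLOW(param) = { i, j, u }.
Union: FOLLOW(expr) = { EOF, i, j, u }.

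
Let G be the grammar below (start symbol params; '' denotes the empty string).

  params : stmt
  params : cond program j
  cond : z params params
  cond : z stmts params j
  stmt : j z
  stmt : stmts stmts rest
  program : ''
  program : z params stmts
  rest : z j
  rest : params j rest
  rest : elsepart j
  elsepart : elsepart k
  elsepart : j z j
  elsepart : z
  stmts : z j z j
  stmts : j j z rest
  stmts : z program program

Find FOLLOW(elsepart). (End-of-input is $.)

{ j, k }

In rest : elsepart j: add FIRST(j) = { j }.
In elsepart : elsepart k: add FIRST(k) = { k }.
Union: FOLLOW(elsepart) = { j, k }.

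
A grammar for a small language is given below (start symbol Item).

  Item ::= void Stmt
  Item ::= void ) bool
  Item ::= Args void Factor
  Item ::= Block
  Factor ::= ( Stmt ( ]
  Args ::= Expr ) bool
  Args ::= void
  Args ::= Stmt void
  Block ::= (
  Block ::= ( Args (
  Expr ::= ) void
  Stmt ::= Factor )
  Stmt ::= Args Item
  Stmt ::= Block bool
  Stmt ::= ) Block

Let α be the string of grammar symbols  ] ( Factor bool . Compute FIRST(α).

] is a terminal; add {]} and stop.

{ ] }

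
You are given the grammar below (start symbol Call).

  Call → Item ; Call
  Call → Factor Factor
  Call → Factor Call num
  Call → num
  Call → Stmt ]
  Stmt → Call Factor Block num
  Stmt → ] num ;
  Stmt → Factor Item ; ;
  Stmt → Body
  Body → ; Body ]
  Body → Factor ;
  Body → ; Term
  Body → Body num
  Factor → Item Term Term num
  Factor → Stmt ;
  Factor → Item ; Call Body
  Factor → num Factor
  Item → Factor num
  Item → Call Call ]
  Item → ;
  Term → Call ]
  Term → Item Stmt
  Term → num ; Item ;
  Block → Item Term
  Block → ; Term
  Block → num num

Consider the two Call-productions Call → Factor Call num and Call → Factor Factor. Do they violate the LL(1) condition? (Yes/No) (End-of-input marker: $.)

FIRST(Factor Call num) = { ;, ], num } and FIRST(Factor Factor) = { ;, ], num }.
Both contain ;, so the two alternatives are not disjoint — LL(1) conflict.

Yes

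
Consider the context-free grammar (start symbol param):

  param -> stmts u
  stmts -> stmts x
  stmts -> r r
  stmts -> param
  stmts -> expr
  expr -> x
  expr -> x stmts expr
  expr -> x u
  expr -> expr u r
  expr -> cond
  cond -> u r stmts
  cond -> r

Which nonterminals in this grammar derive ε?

{ } (none)

No nonterminal has an empty production or an RHS whose symbols are all nullable.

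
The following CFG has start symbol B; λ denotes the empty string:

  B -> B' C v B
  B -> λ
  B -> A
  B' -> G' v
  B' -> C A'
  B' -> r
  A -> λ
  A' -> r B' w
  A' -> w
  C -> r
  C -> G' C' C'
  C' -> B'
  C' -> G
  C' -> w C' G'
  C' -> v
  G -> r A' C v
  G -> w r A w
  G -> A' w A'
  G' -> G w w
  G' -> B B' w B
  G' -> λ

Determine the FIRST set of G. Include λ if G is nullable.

{ r, w }

G -> r A' C v contributes {r}.
G -> w r A w contributes {w}.
From G -> A' w A': add FIRST(A') = { r, w }.
Union: FIRST(G) = { r, w }.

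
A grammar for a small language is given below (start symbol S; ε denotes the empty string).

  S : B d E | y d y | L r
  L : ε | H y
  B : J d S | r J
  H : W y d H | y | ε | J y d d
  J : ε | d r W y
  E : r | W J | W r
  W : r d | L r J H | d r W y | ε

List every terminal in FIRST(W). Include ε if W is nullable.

{ d, r, y, ε }

W : r d contributes {r}.
From W : L r J H: L nullable, take FIRST(L) ∪ {r} = { d, r, y }.
W : d r W y contributes {d}.
W : ε contributes ε.
Union: FIRST(W) = { d, r, y, ε }.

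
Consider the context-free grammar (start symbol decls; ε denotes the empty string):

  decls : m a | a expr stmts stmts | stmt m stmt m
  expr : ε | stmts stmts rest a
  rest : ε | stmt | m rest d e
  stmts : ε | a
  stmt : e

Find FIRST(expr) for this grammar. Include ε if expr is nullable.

expr : ε contributes ε.
From expr : stmts stmts rest a: stmts, stmts, rest nullable, take FIRST(stmts) ∪ FIRST(stmts) ∪ FIRST(rest) ∪ {a} = { a, e, m }.
Union: FIRST(expr) = { a, e, m, ε }.

{ a, e, m, ε }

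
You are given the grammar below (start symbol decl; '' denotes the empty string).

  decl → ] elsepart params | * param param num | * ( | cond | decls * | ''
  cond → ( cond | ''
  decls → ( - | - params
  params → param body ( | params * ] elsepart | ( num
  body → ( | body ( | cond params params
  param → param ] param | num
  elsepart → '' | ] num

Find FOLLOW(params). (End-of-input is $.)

In decl → ] elsepart params: params is at the end, add FOLLOW(decl) = { $ }.
In decls → - params: params is at the end, add FOLLOW(decls) = { * }.
In params → params * ] elsepart: add FIRST(* ] elsepart) = { * }.
In body → cond params params: add FIRST(params) = { (, num }.
In body → cond params params: params is at the end, add FOLLOW(body) = { ( }.
Union: FOLLOW(params) = { $, (, *, num }.

{ $, (, *, num }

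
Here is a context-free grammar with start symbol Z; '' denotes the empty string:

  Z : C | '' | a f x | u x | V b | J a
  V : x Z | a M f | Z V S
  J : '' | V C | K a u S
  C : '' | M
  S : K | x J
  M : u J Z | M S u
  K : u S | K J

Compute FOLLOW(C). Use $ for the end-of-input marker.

{ $, a, b, f, u, x }

In Z : C: C is at the end, add FOLLOW(Z) = { $, a, b, f, u, x }.
In J : V C: C is at the end, add FOLLOW(J) = { $, a, b, f, u, x }.
Union: FOLLOW(C) = { $, a, b, f, u, x }.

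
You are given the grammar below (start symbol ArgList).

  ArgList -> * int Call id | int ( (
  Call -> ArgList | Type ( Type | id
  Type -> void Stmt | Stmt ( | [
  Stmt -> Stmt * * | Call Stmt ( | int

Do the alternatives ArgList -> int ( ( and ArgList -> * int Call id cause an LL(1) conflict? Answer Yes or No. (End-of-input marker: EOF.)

No

FIRST(int ( () = { int } and FIRST(* int Call id) = { * }.
The FIRST sets are disjoint and neither alternative is nullable — no conflict.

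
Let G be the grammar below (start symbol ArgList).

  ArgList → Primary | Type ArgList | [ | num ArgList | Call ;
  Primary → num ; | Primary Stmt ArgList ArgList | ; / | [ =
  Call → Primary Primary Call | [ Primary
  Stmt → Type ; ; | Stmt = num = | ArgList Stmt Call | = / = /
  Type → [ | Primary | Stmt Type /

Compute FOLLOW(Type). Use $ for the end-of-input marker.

{ /, ;, =, [, num }

In ArgList → Type ArgList: add FIRST(ArgList) = { ;, =, [, num }.
In Stmt → Type ; ;: add FIRST(; ;) = { ; }.
In Type → Stmt Type /: add FIRST(/) = { / }.
Union: FOLLOW(Type) = { /, ;, =, [, num }.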